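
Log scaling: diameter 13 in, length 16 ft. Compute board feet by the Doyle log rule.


Doyle: BF = (D - 4)^2 * L / 16
Adjusted diameter = 13 - 4 = 9 in
(D-4)^2 = 9^2 = 81
BF = 81 * 16 / 16 = 81 BF

81


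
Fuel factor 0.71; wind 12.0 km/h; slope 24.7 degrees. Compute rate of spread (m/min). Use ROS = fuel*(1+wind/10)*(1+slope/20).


Formula: ROS = fuel * (1 + wind/10) * (1 + slope/20)
Wind factor = 1 + 12.0/10 = 2.2
Slope factor = 1 + 24.7/20 = 2.235
ROS = 0.71 * 2.2 * 2.235 = 3.49 m/min

3.49


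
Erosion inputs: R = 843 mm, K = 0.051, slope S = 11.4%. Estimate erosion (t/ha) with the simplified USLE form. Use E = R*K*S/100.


Formula: E = R * K * S / 100  (simplified USLE)
R * K = 843 * 0.051 = 42.993
E = 42.993 * 11.4 / 100 = 4.9 t/ha

4.9


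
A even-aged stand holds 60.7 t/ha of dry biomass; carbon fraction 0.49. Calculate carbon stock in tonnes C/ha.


Formula: Carbon Stock = Biomass * Carbon Fraction
C = 60.7 t/ha * 0.49
C = 29.7 t C/ha

29.7


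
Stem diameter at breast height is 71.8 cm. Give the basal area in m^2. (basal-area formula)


Formula: BA = pi * (DBH/2)^2 / 10000  (cm^2 to m^2)
Radius = DBH/2 = 71.8/2 = 35.9 cm
BA = pi * 35.9^2 / 10000
   = 4048.916 cm^2 / 10000
   = 0.4049 m^2

0.4049


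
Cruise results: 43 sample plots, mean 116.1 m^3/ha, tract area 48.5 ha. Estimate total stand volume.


Formula: Total Volume = Mean Volume per ha * Total Area
Total Volume = 116.1 m^3/ha * 48.5 ha
Total Volume = 5631 m^3

5631


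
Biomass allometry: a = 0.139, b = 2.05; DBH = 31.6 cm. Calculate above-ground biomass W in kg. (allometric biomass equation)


Formula: W = a * DBH^b  (allometric power law)
DBH^b = 31.6^2.05 = 1186.748
W = 0.139 * 1186.748 = 165.0 kg

165.0


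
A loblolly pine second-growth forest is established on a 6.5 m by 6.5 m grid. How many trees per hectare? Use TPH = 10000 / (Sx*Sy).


Formula: TPH = 10000 m^2/ha / (spacing_x * spacing_y)
Area per tree = 6.5 m * 6.5 m = 42.25 m^2
TPH = 10000 / 42.25 = 237 trees/ha

237


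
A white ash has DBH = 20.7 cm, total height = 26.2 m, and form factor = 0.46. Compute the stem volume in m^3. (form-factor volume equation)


Formula: V = pi * (DBH/200)^2 * H * ff
Radius = DBH/200 = 20.7/200 = 0.1035 m
Radius^2 = 0.1035^2 = 0.01071225 m^2
V = pi * 0.01071225 * 26.2 * 0.46
V = 0.406 m^3

0.406


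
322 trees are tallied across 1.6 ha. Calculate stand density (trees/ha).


Formula: Stand Density = N_trees / Area_ha
Density = 322 trees / 1.6 ha
Density = 201 trees/ha

201


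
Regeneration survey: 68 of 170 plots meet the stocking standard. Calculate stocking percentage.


Formula: Stocking % = stocked plots / total plots * 100
Stocking = 68 / 170 * 100
Stocking = 0.4 * 100 = 40.0%

40.0


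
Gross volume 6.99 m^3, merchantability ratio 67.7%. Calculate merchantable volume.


Formula: MV = V_total * (merchantable_pct / 100)
Merchantable fraction = 67.7% / 100 = 0.677
MV = 6.99 m^3 * 0.677 = 4.732 m^3

4.732


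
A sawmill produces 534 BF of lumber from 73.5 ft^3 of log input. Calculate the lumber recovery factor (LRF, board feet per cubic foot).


Formula: LRF = Lumber Output (BF) / Log Input (ft^3)
LRF = 534 BF / 73.5 ft^3
LRF = 7.27 BF/ft^3

7.27


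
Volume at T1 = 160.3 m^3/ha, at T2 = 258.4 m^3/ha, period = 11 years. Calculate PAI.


Formula: PAI = (V_T2 - V_T1) / (T2 - T1)
Volume increment = 258.4 - 160.3 = 98.1 m^3/ha
PAI = 98.1 / 11 = 8.92 m^3/ha/year

8.92


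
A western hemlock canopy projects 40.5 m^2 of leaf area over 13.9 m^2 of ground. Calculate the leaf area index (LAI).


Formula: LAI = total leaf area / ground area  (dimensionless)
LAI = 40.5 m^2 / 13.9 m^2
LAI = 2.91

2.91


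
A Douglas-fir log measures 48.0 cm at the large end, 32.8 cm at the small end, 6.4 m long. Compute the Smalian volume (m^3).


Smalian: V = (A1 + A2)/2 * L,  A = pi*(D/200)^2
A1 = pi*(48.0/200)^2 = 0.180956 m^2
A2 = pi*(32.8/200)^2 = 0.084496 m^2
V = (0.180956+0.084496)/2*6.4 = 0.8494 m^3

0.8494


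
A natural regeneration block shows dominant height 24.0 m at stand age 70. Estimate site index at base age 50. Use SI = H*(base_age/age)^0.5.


Formula: SI = H_dom * (base_age / age)^0.5
Age ratio = 50 / 70 = 0.71429
sqrt(age_ratio) = 0.84515
SI = 24.0 * 0.84515 = 20.3 m

20.3


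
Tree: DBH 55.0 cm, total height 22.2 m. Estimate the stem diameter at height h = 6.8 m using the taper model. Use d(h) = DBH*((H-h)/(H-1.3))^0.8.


Taper: d(h) = DBH * ((H - h) / (H - 1.3))^0.8
Numerator = H - h = 22.2 - 6.8 = 15.4 m
Denominator = H - 1.3 = 22.2 - 1.3 = 20.9 m
Ratio = 15.4 / 20.9 = 0.73684
d = 55.0 * 0.73684^0.8 = 43.1 cm

43.1


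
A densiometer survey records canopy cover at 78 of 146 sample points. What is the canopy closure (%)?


Formula: Canopy closure = covered points / total points * 100
Closure = 78 / 146 * 100
Closure = 0.5342 * 100 = 53.4%

53.4


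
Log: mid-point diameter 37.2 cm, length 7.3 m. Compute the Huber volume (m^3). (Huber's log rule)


Huber: V = Am * L,  Am = pi*(Dm/200)^2
Am = pi*(37.2/200)^2 = 0.108687 m^2
V = 0.108687*7.3 = 0.7934 m^3

0.7934


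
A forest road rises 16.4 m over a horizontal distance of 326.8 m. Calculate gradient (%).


Formula: Gradient = rise / run * 100
Gradient = 16.4 / 326.8 * 100 = 5.0%

5.0


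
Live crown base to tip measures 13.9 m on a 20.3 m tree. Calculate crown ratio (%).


Formula: Crown Ratio = (Crown Length / Total Height) * 100
CR = (13.9 m / 20.3 m) * 100
CR = 0.6847 * 100 = 68.5%

68.5


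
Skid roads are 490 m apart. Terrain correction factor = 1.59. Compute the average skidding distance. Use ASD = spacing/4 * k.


Formula: ASD = (spacing / 4) * correction
Uncorrected distance = spacing / 4 = 490 / 4 = 122.5 m
ASD = 122.5 * 1.59 = 195 m

195


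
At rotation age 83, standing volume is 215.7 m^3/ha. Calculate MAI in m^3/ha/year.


Formula: MAI = Total Volume / Stand Age
MAI = 215.7 m^3/ha / 83 years
MAI = 2.6 m^3/ha/year

2.6


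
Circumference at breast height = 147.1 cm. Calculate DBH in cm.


Formula: DBH = C / pi
DBH = 147.1 / pi
pi = 3.14159...
DBH = 46.8 cm

46.8


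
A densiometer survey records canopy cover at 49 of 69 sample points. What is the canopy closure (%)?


Formula: Canopy closure = covered points / total points * 100
Closure = 49 / 69 * 100
Closure = 0.7101 * 100 = 71.0%

71.0


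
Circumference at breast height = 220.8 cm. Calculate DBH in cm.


Formula: DBH = C / pi
DBH = 220.8 / pi
pi = 3.14159...
DBH = 70.3 cm

70.3


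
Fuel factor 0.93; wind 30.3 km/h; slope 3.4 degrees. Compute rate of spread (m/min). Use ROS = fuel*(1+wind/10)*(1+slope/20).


Formula: ROS = fuel * (1 + wind/10) * (1 + slope/20)
Wind factor = 1 + 30.3/10 = 4.03
Slope factor = 1 + 3.4/20 = 1.17
ROS = 0.93 * 4.03 * 1.17 = 4.39 m/min

4.39


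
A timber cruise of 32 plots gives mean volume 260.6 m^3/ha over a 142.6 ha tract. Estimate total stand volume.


Formula: Total Volume = Mean Volume per ha * Total Area
Total Volume = 260.6 m^3/ha * 142.6 ha
Total Volume = 37162 m^3

37162


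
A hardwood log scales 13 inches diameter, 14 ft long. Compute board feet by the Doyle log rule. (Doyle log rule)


Doyle: BF = (D - 4)^2 * L / 16
Adjusted diameter = 13 - 4 = 9 in
(D-4)^2 = 9^2 = 81
BF = 81 * 14 / 16 = 71 BF

71


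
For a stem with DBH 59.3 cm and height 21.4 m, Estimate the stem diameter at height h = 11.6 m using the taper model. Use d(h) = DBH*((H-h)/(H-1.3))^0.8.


Taper: d(h) = DBH * ((H - h) / (H - 1.3))^0.8
Numerator = H - h = 21.4 - 11.6 = 9.8 m
Denominator = H - 1.3 = 21.4 - 1.3 = 20.1 m
Ratio = 9.8 / 20.1 = 0.48756
d = 59.3 * 0.48756^0.8 = 33.4 cm

33.4


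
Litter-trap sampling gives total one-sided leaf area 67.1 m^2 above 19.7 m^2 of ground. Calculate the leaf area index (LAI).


Formula: LAI = total leaf area / ground area  (dimensionless)
LAI = 67.1 m^2 / 19.7 m^2
LAI = 3.41

3.41


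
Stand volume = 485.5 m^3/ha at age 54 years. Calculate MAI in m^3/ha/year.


Formula: MAI = Total Volume / Stand Age
MAI = 485.5 m^3/ha / 54 years
MAI = 8.99 m^3/ha/year

8.99


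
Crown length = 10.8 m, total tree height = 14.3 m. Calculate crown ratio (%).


Formula: Crown Ratio = (Crown Length / Total Height) * 100
CR = (10.8 m / 14.3 m) * 100
CR = 0.7552 * 100 = 75.5%

75.5


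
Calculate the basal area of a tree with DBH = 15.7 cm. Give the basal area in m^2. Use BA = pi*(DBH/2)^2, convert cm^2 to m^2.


Formula: BA = pi * (DBH/2)^2 / 10000  (cm^2 to m^2)
Radius = DBH/2 = 15.7/2 = 7.85 cm
BA = pi * 7.85^2 / 10000
   = 193.5928 cm^2 / 10000
   = 0.0194 m^2

0.0194


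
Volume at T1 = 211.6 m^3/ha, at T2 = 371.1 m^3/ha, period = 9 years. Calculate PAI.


Formula: PAI = (V_T2 - V_T1) / (T2 - T1)
Volume increment = 371.1 - 211.6 = 159.5 m^3/ha
PAI = 159.5 / 9 = 17.72 m^3/ha/year

17.72


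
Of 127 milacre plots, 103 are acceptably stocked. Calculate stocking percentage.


Formula: Stocking % = stocked plots / total plots * 100
Stocking = 103 / 127 * 100
Stocking = 0.811 * 100 = 81.1%

81.1


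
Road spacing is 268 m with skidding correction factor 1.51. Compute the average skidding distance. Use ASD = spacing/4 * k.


Formula: ASD = (spacing / 4) * correction
Uncorrected distance = spacing / 4 = 268 / 4 = 67 m
ASD = 67 * 1.51 = 101 m

101


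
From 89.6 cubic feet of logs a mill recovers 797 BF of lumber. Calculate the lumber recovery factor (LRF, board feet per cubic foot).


Formula: LRF = Lumber Output (BF) / Log Input (ft^3)
LRF = 797 BF / 89.6 ft^3
LRF = 8.9 BF/ft^3

8.9


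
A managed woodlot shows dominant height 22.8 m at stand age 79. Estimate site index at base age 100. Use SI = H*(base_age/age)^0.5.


Formula: SI = H_dom * (base_age / age)^0.5
Age ratio = 100 / 79 = 1.26582
sqrt(age_ratio) = 1.12509
SI = 22.8 * 1.12509 = 25.7 m

25.7


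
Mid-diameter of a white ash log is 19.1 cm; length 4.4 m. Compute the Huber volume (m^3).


Huber: V = Am * L,  Am = pi*(Dm/200)^2
Am = pi*(19.1/200)^2 = 0.028652 m^2
V = 0.028652*4.4 = 0.1261 m^3

0.1261


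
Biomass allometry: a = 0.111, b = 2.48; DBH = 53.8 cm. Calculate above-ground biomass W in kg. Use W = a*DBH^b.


Formula: W = a * DBH^b  (allometric power law)
DBH^b = 53.8^2.48 = 19603.7901
W = 0.111 * 19603.7901 = 2176.0 kg

2176.0


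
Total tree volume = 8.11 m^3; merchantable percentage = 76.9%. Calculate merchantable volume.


Formula: MV = V_total * (merchantable_pct / 100)
Merchantable fraction = 76.9% / 100 = 0.769
MV = 8.11 m^3 * 0.769 = 6.237 m^3

6.237


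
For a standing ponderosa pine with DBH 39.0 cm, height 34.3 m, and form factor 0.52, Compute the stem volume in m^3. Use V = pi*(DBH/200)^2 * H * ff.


Formula: V = pi * (DBH/200)^2 * H * ff
Radius = DBH/200 = 39.0/200 = 0.195 m
Radius^2 = 0.195^2 = 0.038025 m^2
V = pi * 0.038025 * 34.3 * 0.52
V = 2.131 m^3

2.131


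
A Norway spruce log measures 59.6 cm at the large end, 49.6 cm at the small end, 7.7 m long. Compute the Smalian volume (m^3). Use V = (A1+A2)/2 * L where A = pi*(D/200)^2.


Smalian: V = (A1 + A2)/2 * L,  A = pi*(D/200)^2
A1 = pi*(59.6/200)^2 = 0.278986 m^2
A2 = pi*(49.6/200)^2 = 0.193221 m^2
V = (0.278986+0.193221)/2*7.7 = 1.818 m^3

1.818


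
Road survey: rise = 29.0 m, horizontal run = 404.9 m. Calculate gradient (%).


Formula: Gradient = rise / run * 100
Gradient = 29.0 / 404.9 * 100 = 7.2%

7.2


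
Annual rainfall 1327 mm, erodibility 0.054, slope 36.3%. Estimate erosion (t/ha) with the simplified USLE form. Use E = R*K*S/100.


Formula: E = R * K * S / 100  (simplified USLE)
R * K = 1327 * 0.054 = 71.658
E = 71.658 * 36.3 / 100 = 26.01 t/ha

26.01


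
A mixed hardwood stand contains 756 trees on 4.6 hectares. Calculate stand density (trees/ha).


Formula: Stand Density = N_trees / Area_ha
Density = 756 trees / 4.6 ha
Density = 164 trees/ha

164


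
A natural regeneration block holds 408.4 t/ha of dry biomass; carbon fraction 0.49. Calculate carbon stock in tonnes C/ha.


Formula: Carbon Stock = Biomass * Carbon Fraction
C = 408.4 t/ha * 0.49
C = 200.1 t C/ha

200.1


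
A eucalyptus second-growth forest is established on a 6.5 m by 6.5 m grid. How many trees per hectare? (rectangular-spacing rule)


Formula: TPH = 10000 m^2/ha / (spacing_x * spacing_y)
Area per tree = 6.5 m * 6.5 m = 42.25 m^2
TPH = 10000 / 42.25 = 237 trees/ha

237


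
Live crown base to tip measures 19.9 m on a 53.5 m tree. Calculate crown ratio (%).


Formula: Crown Ratio = (Crown Length / Total Height) * 100
CR = (19.9 m / 53.5 m) * 100
CR = 0.372 * 100 = 37.2%

37.2


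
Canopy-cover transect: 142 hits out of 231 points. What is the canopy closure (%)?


Formula: Canopy closure = covered points / total points * 100
Closure = 142 / 231 * 100
Closure = 0.6147 * 100 = 61.5%

61.5


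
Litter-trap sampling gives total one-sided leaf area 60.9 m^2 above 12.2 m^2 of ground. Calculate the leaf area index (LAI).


Formula: LAI = total leaf area / ground area  (dimensionless)
LAI = 60.9 m^2 / 12.2 m^2
LAI = 4.99

4.99


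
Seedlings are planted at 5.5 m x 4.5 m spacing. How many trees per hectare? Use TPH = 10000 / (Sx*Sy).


Formula: TPH = 10000 m^2/ha / (spacing_x * spacing_y)
Area per tree = 5.5 m * 4.5 m = 24.75 m^2
TPH = 10000 / 24.75 = 404 trees/ha

404


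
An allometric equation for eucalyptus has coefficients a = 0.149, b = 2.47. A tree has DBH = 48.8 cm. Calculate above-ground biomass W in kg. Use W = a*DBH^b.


Formula: W = a * DBH^b  (allometric power law)
DBH^b = 48.8^2.47 = 14804.6096
W = 0.149 * 14804.6096 = 2205.9 kg

2205.9


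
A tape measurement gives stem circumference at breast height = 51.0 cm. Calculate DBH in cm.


Formula: DBH = C / pi
DBH = 51.0 / pi
pi = 3.14159...
DBH = 16.2 cm

16.2


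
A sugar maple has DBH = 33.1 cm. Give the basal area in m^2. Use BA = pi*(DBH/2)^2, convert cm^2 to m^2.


Formula: BA = pi * (DBH/2)^2 / 10000  (cm^2 to m^2)
Radius = DBH/2 = 33.1/2 = 16.55 cm
BA = pi * 16.55^2 / 10000
   = 860.4901 cm^2 / 10000
   = 0.086 m^2

0.086


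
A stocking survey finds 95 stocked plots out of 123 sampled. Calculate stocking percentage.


Formula: Stocking % = stocked plots / total plots * 100
Stocking = 95 / 123 * 100
Stocking = 0.7724 * 100 = 77.2%

77.2


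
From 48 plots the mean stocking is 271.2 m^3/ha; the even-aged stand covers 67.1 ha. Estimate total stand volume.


Formula: Total Volume = Mean Volume per ha * Total Area
Total Volume = 271.2 m^3/ha * 67.1 ha
Total Volume = 18198 m^3

18198


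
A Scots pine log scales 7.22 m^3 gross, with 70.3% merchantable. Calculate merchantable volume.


Formula: MV = V_total * (merchantable_pct / 100)
Merchantable fraction = 70.3% / 100 = 0.703
MV = 7.22 m^3 * 0.703 = 5.076 m^3

5.076


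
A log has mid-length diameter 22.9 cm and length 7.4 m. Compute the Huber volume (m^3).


Huber: V = Am * L,  Am = pi*(Dm/200)^2
Am = pi*(22.9/200)^2 = 0.041187 m^2
V = 0.041187*7.4 = 0.3048 m^3

0.3048


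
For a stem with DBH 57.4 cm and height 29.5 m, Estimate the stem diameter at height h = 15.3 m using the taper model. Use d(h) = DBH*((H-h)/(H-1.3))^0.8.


Taper: d(h) = DBH * ((H - h) / (H - 1.3))^0.8
Numerator = H - h = 29.5 - 15.3 = 14.2 m
Denominator = H - 1.3 = 29.5 - 1.3 = 28.2 m
Ratio = 14.2 / 28.2 = 0.50355
d = 57.4 * 0.50355^0.8 = 33.2 cm

33.2


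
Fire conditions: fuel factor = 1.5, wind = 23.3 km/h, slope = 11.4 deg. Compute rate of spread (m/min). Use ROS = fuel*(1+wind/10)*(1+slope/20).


Formula: ROS = fuel * (1 + wind/10) * (1 + slope/20)
Wind factor = 1 + 23.3/10 = 3.33
Slope factor = 1 + 11.4/20 = 1.57
ROS = 1.5 * 3.33 * 1.57 = 7.84 m/min

7.84


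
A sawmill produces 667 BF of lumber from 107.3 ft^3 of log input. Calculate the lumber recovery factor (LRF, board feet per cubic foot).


Formula: LRF = Lumber Output (BF) / Log Input (ft^3)
LRF = 667 BF / 107.3 ft^3
LRF = 6.22 BF/ft^3

6.22


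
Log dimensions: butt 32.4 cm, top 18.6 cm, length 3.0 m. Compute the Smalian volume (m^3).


Smalian: V = (A1 + A2)/2 * L,  A = pi*(D/200)^2
A1 = pi*(32.4/200)^2 = 0.082448 m^2
A2 = pi*(18.6/200)^2 = 0.027172 m^2
V = (0.082448+0.027172)/2*3.0 = 0.1644 m^3

0.1644


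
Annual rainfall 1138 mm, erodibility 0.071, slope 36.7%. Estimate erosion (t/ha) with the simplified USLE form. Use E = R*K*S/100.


Formula: E = R * K * S / 100  (simplified USLE)
R * K = 1138 * 0.071 = 80.798
E = 80.798 * 36.7 / 100 = 29.65 t/ha

29.65


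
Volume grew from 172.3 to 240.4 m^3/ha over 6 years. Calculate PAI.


Formula: PAI = (V_T2 - V_T1) / (T2 - T1)
Volume increment = 240.4 - 172.3 = 68.1 m^3/ha
PAI = 68.1 / 6 = 11.35 m^3/ha/year

11.35


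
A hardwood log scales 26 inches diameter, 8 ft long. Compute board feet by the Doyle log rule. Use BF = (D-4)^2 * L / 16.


Doyle: BF = (D - 4)^2 * L / 16
Adjusted diameter = 26 - 4 = 22 in
(D-4)^2 = 22^2 = 484
BF = 484 * 8 / 16 = 242 BF

242


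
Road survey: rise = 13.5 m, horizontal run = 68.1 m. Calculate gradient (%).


Formula: Gradient = rise / run * 100
Gradient = 13.5 / 68.1 * 100 = 19.8%

19.8


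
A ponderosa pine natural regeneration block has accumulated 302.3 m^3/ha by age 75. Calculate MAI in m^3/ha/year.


Formula: MAI = Total Volume / Stand Age
MAI = 302.3 m^3/ha / 75 years
MAI = 4.03 m^3/ha/year

4.03


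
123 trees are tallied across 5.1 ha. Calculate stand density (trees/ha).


Formula: Stand Density = N_trees / Area_ha
Density = 123 trees / 5.1 ha
Density = 24 trees/ha

24


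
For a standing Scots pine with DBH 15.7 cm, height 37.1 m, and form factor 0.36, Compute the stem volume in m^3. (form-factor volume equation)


Formula: V = pi * (DBH/200)^2 * H * ff
Radius = DBH/200 = 15.7/200 = 0.0785 m
Radius^2 = 0.0785^2 = 0.00616225 m^2
V = pi * 0.00616225 * 37.1 * 0.36
V = 0.259 m^3

0.259


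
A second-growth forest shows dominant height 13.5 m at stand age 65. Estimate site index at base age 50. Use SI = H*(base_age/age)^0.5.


Formula: SI = H_dom * (base_age / age)^0.5
Age ratio = 50 / 65 = 0.76923
sqrt(age_ratio) = 0.87706
SI = 13.5 * 0.87706 = 11.8 m

11.8


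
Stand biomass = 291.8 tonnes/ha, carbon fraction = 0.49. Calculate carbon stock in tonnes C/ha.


Formula: Carbon Stock = Biomass * Carbon Fraction
C = 291.8 t/ha * 0.49
C = 143.0 t C/ha

143.0


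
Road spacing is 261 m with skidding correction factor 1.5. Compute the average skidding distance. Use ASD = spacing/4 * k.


Formula: ASD = (spacing / 4) * correction
Uncorrected distance = spacing / 4 = 261 / 4 = 65.25 m
ASD = 65.25 * 1.5 = 98 m

98


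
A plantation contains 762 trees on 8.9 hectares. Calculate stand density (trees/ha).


Formula: Stand Density = N_trees / Area_ha
Density = 762 trees / 8.9 ha
Density = 86 trees/ha

86


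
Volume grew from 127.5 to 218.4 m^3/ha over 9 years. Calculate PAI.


Formula: PAI = (V_T2 - V_T1) / (T2 - T1)
Volume increment = 218.4 - 127.5 = 90.9 m^3/ha
PAI = 90.9 / 9 = 10.1 m^3/ha/year

10.1


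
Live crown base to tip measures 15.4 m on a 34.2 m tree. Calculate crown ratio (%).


Formula: Crown Ratio = (Crown Length / Total Height) * 100
CR = (15.4 m / 34.2 m) * 100
CR = 0.4503 * 100 = 45.0%

45.0


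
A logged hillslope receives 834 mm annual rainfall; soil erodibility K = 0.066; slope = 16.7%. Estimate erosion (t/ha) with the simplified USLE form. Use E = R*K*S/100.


Formula: E = R * K * S / 100  (simplified USLE)
R * K = 834 * 0.066 = 55.044
E = 55.044 * 16.7 / 100 = 9.19 t/ha

9.19


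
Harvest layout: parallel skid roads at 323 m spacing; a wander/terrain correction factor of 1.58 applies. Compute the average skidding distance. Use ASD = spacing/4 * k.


Formula: ASD = (spacing / 4) * correction
Uncorrected distance = spacing / 4 = 323 / 4 = 80.75 m
ASD = 80.75 * 1.58 = 128 m

128


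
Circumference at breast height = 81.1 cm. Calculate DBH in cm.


Formula: DBH = C / pi
DBH = 81.1 / pi
pi = 3.14159...
DBH = 25.8 cm

25.8


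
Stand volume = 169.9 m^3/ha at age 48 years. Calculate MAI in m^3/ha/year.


Formula: MAI = Total Volume / Stand Age
MAI = 169.9 m^3/ha / 48 years
MAI = 3.54 m^3/ha/year

3.54


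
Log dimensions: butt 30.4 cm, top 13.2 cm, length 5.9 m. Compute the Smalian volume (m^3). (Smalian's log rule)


Smalian: V = (A1 + A2)/2 * L,  A = pi*(D/200)^2
A1 = pi*(30.4/200)^2 = 0.072583 m^2
A2 = pi*(13.2/200)^2 = 0.013685 m^2
V = (0.072583+0.013685)/2*5.9 = 0.2545 m^3

0.2545


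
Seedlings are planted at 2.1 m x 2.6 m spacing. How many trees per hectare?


Formula: TPH = 10000 m^2/ha / (spacing_x * spacing_y)
Area per tree = 2.1 m * 2.6 m = 5.46 m^2
TPH = 10000 / 5.46 = 1832 trees/ha

1832


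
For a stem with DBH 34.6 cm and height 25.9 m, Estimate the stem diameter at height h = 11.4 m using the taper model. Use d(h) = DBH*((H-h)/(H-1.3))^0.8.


Taper: d(h) = DBH * ((H - h) / (H - 1.3))^0.8
Numerator = H - h = 25.9 - 11.4 = 14.5 m
Denominator = H - 1.3 = 25.9 - 1.3 = 24.6 m
Ratio = 14.5 / 24.6 = 0.58943
d = 34.6 * 0.58943^0.8 = 22.7 cm

22.7


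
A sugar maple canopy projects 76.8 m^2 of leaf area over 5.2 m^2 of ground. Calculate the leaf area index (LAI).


Formula: LAI = total leaf area / ground area  (dimensionless)
LAI = 76.8 m^2 / 5.2 m^2
LAI = 14.77

14.77


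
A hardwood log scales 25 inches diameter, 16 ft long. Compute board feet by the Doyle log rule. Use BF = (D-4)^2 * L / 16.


Doyle: BF = (D - 4)^2 * L / 16
Adjusted diameter = 25 - 4 = 21 in
(D-4)^2 = 21^2 = 441
BF = 441 * 16 / 16 = 441 BF

441


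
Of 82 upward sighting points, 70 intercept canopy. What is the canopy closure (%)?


Formula: Canopy closure = covered points / total points * 100
Closure = 70 / 82 * 100
Closure = 0.8537 * 100 = 85.4%

85.4


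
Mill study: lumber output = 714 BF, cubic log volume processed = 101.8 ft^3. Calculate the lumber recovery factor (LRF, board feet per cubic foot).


Formula: LRF = Lumber Output (BF) / Log Input (ft^3)
LRF = 714 BF / 101.8 ft^3
LRF = 7.01 BF/ft^3

7.01


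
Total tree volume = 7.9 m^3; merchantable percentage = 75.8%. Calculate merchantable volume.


Formula: MV = V_total * (merchantable_pct / 100)
Merchantable fraction = 75.8% / 100 = 0.758
MV = 7.9 m^3 * 0.758 = 5.988 m^3

5.988


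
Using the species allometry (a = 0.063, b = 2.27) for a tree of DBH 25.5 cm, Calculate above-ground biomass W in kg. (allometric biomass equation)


Formula: W = a * DBH^b  (allometric power law)
DBH^b = 25.5^2.27 = 1559.0003
W = 0.063 * 1559.0003 = 98.2 kg

98.2


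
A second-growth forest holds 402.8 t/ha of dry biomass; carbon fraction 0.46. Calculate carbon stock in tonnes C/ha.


Formula: Carbon Stock = Biomass * Carbon Fraction
C = 402.8 t/ha * 0.46
C = 185.3 t C/ha

185.3


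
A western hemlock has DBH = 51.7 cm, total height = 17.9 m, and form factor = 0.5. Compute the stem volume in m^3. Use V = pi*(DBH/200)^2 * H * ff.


Formula: V = pi * (DBH/200)^2 * H * ff
Radius = DBH/200 = 51.7/200 = 0.2585 m
Radius^2 = 0.2585^2 = 0.06682225 m^2
V = pi * 0.06682225 * 17.9 * 0.5
V = 1.879 m^3

1.879


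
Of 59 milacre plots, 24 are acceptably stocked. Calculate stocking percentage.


Formula: Stocking % = stocked plots / total plots * 100
Stocking = 24 / 59 * 100
Stocking = 0.4068 * 100 = 40.7%

40.7


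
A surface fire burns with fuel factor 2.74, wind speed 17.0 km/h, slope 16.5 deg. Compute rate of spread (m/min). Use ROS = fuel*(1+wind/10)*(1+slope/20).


Formula: ROS = fuel * (1 + wind/10) * (1 + slope/20)
Wind factor = 1 + 17.0/10 = 2.7
Slope factor = 1 + 16.5/20 = 1.825
ROS = 2.74 * 2.7 * 1.825 = 13.5 m/min

13.5


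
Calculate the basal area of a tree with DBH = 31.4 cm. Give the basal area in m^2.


Formula: BA = pi * (DBH/2)^2 / 10000  (cm^2 to m^2)
Radius = DBH/2 = 31.4/2 = 15.7 cm
BA = pi * 15.7^2 / 10000
   = 774.3712 cm^2 / 10000
   = 0.0774 m^2

0.0774


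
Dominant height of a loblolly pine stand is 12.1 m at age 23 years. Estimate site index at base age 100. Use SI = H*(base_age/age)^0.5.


Formula: SI = H_dom * (base_age / age)^0.5
Age ratio = 100 / 23 = 4.34783
sqrt(age_ratio) = 2.08514
SI = 12.1 * 2.08514 = 25.2 m

25.2


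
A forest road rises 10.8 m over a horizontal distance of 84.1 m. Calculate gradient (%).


Formula: Gradient = rise / run * 100
Gradient = 10.8 / 84.1 * 100 = 12.8%

12.8


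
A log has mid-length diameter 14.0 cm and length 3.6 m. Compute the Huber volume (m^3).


Huber: V = Am * L,  Am = pi*(Dm/200)^2
Am = pi*(14.0/200)^2 = 0.015394 m^2
V = 0.015394*3.6 = 0.0554 m^3

0.0554


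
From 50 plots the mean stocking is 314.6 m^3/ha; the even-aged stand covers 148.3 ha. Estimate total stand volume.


Formula: Total Volume = Mean Volume per ha * Total Area
Total Volume = 314.6 m^3/ha * 148.3 ha
Total Volume = 46655 m^3

46655


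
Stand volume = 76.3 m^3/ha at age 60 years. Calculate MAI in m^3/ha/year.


Formula: MAI = Total Volume / Stand Age
MAI = 76.3 m^3/ha / 60 years
MAI = 1.27 m^3/ha/year

1.27


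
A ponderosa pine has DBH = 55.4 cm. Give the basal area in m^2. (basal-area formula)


Formula: BA = pi * (DBH/2)^2 / 10000  (cm^2 to m^2)
Radius = DBH/2 = 55.4/2 = 27.7 cm
BA = pi * 27.7^2 / 10000
   = 2410.5126 cm^2 / 10000
   = 0.2411 m^2

0.2411


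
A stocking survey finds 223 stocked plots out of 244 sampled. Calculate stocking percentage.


Formula: Stocking % = stocked plots / total plots * 100
Stocking = 223 / 244 * 100
Stocking = 0.9139 * 100 = 91.4%

91.4


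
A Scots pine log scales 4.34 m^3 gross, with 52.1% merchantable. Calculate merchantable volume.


Formula: MV = V_total * (merchantable_pct / 100)
Merchantable fraction = 52.1% / 100 = 0.521
MV = 4.34 m^3 * 0.521 = 2.261 m^3

2.261


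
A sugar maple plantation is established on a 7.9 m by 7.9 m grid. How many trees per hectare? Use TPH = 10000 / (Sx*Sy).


Formula: TPH = 10000 m^2/ha / (spacing_x * spacing_y)
Area per tree = 7.9 m * 7.9 m = 62.41 m^2
TPH = 10000 / 62.41 = 160 trees/ha

160


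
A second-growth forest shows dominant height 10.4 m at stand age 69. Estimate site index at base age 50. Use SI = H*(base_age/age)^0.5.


Formula: SI = H_dom * (base_age / age)^0.5
Age ratio = 50 / 69 = 0.72464
sqrt(age_ratio) = 0.85126
SI = 10.4 * 0.85126 = 8.9 m

8.9


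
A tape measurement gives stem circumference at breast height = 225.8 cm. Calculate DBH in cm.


Formula: DBH = C / pi
DBH = 225.8 / pi
pi = 3.14159...
DBH = 71.9 cm

71.9


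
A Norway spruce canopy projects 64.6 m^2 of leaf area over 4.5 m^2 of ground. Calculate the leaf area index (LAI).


Formula: LAI = total leaf area / ground area  (dimensionless)
LAI = 64.6 m^2 / 4.5 m^2
LAI = 14.36

14.36


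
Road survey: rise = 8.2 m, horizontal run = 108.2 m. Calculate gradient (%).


Formula: Gradient = rise / run * 100
Gradient = 8.2 / 108.2 * 100 = 7.6%

7.6


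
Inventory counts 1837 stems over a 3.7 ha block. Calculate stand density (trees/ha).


Formula: Stand Density = N_trees / Area_ha
Density = 1837 trees / 3.7 ha
Density = 496 trees/ha

496


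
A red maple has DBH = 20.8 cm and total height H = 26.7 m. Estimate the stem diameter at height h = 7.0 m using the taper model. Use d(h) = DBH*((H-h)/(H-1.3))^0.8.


Taper: d(h) = DBH * ((H - h) / (H - 1.3))^0.8
Numerator = H - h = 26.7 - 7.0 = 19.7 m
Denominator = H - 1.3 = 26.7 - 1.3 = 25.4 m
Ratio = 19.7 / 25.4 = 0.77559
d = 20.8 * 0.77559^0.8 = 17.0 cm

17.0


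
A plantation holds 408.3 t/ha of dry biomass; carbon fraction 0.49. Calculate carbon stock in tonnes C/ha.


Formula: Carbon Stock = Biomass * Carbon Fraction
C = 408.3 t/ha * 0.49
C = 200.1 t C/ha

200.1


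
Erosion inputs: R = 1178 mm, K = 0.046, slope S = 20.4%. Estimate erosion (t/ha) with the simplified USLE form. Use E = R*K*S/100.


Formula: E = R * K * S / 100  (simplified USLE)
R * K = 1178 * 0.046 = 54.188
E = 54.188 * 20.4 / 100 = 11.05 t/ha

11.05


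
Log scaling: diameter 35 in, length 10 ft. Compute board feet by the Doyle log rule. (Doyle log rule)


Doyle: BF = (D - 4)^2 * L / 16
Adjusted diameter = 35 - 4 = 31 in
(D-4)^2 = 31^2 = 961
BF = 961 * 10 / 16 = 601 BF

601


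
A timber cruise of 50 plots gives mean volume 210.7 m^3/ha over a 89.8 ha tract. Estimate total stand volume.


Formula: Total Volume = Mean Volume per ha * Total Area
Total Volume = 210.7 m^3/ha * 89.8 ha
Total Volume = 18921 m^3

18921


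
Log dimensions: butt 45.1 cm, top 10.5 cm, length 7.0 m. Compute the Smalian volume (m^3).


Smalian: V = (A1 + A2)/2 * L,  A = pi*(D/200)^2
A1 = pi*(45.1/200)^2 = 0.159751 m^2
A2 = pi*(10.5/200)^2 = 0.008659 m^2
V = (0.159751+0.008659)/2*7.0 = 0.5894 m^3

0.5894


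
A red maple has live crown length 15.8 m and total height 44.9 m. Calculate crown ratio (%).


Formula: Crown Ratio = (Crown Length / Total Height) * 100
CR = (15.8 m / 44.9 m) * 100
CR = 0.3519 * 100 = 35.2%

35.2


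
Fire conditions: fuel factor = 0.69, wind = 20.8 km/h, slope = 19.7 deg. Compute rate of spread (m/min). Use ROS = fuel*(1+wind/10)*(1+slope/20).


Formula: ROS = fuel * (1 + wind/10) * (1 + slope/20)
Wind factor = 1 + 20.8/10 = 3.08
Slope factor = 1 + 19.7/20 = 1.985
ROS = 0.69 * 3.08 * 1.985 = 4.22 m/min

4.22


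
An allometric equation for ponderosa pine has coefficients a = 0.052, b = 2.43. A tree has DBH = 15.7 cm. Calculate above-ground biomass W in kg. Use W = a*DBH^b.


Formula: W = a * DBH^b  (allometric power law)
DBH^b = 15.7^2.43 = 805.4455
W = 0.052 * 805.4455 = 41.9 kg

41.9


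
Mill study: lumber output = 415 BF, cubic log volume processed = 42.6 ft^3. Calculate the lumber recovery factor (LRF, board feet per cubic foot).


Formula: LRF = Lumber Output (BF) / Log Input (ft^3)
LRF = 415 BF / 42.6 ft^3
LRF = 9.74 BF/ft^3

9.74


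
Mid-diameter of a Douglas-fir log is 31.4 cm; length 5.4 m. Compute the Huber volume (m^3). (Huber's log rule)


Huber: V = Am * L,  Am = pi*(Dm/200)^2
Am = pi*(31.4/200)^2 = 0.077437 m^2
V = 0.077437*5.4 = 0.4182 m^3

0.4182


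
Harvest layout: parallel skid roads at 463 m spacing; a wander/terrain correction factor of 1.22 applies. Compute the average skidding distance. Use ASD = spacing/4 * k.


Formula: ASD = (spacing / 4) * correction
Uncorrected distance = spacing / 4 = 463 / 4 = 115.75 m
ASD = 115.75 * 1.22 = 141 m

141


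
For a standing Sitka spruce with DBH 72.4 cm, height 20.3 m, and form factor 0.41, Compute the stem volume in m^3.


Formula: V = pi * (DBH/200)^2 * H * ff
Radius = DBH/200 = 72.4/200 = 0.362 m
Radius^2 = 0.362^2 = 0.131044 m^2
V = pi * 0.131044 * 20.3 * 0.41
V = 3.426 m^3

3.426


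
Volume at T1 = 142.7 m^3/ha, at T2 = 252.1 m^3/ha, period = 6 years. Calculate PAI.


Formula: PAI = (V_T2 - V_T1) / (T2 - T1)
Volume increment = 252.1 - 142.7 = 109.4 m^3/ha
PAI = 109.4 / 6 = 18.23 m^3/ha/year

18.23


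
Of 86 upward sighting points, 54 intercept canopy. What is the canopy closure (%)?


Formula: Canopy closure = covered points / total points * 100
Closure = 54 / 86 * 100
Closure = 0.6279 * 100 = 62.8%

62.8


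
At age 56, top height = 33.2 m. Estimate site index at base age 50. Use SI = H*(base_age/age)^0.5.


Formula: SI = H_dom * (base_age / age)^0.5
Age ratio = 50 / 56 = 0.89286
sqrt(age_ratio) = 0.94491
SI = 33.2 * 0.94491 = 31.4 m

31.4


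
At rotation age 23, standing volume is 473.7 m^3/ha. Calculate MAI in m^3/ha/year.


Formula: MAI = Total Volume / Stand Age
MAI = 473.7 m^3/ha / 23 years
MAI = 20.6 m^3/ha/year

20.6


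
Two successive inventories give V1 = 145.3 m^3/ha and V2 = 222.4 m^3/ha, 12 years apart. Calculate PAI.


Formula: PAI = (V_T2 - V_T1) / (T2 - T1)
Volume increment = 222.4 - 145.3 = 77.1 m^3/ha
PAI = 77.1 / 12 = 6.43 m^3/ha/year

6.43


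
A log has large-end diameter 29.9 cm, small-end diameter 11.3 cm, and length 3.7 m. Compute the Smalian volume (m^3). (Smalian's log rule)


Smalian: V = (A1 + A2)/2 * L,  A = pi*(D/200)^2
A1 = pi*(29.9/200)^2 = 0.070215 m^2
A2 = pi*(11.3/200)^2 = 0.010029 m^2
V = (0.070215+0.010029)/2*3.7 = 0.1485 m^3

0.1485


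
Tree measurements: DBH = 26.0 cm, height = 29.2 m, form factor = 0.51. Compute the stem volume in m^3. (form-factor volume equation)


Formula: V = pi * (DBH/200)^2 * H * ff
Radius = DBH/200 = 26.0/200 = 0.13 m
Radius^2 = 0.13^2 = 0.0169 m^2
V = pi * 0.0169 * 29.2 * 0.51
V = 0.791 m^3

0.791


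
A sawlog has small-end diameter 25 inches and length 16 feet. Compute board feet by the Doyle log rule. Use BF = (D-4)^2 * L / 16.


Doyle: BF = (D - 4)^2 * L / 16
Adjusted diameter = 25 - 4 = 21 in
(D-4)^2 = 21^2 = 441
BF = 441 * 16 / 16 = 441 BF

441


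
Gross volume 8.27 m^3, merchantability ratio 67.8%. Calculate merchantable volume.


Formula: MV = V_total * (merchantable_pct / 100)
Merchantable fraction = 67.8% / 100 = 0.678
MV = 8.27 m^3 * 0.678 = 5.607 m^3

5.607


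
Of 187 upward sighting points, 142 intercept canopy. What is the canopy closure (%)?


Formula: Canopy closure = covered points / total points * 100
Closure = 142 / 187 * 100
Closure = 0.7594 * 100 = 75.9%

75.9


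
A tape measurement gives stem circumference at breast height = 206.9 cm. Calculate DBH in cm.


Formula: DBH = C / pi
DBH = 206.9 / pi
pi = 3.14159...
DBH = 65.9 cm

65.9


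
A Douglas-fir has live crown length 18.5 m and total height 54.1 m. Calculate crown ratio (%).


Formula: Crown Ratio = (Crown Length / Total Height) * 100
CR = (18.5 m / 54.1 m) * 100
CR = 0.342 * 100 = 34.2%

34.2


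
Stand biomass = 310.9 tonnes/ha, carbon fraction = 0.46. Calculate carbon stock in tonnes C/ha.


Formula: Carbon Stock = Biomass * Carbon Fraction
C = 310.9 t/ha * 0.46
C = 143.0 t C/ha

143.0


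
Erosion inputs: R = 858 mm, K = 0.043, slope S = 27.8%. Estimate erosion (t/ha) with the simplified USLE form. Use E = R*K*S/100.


Formula: E = R * K * S / 100  (simplified USLE)
R * K = 858 * 0.043 = 36.894
E = 36.894 * 27.8 / 100 = 10.26 t/ha

10.26


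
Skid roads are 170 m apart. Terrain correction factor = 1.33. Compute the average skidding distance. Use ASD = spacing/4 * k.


Formula: ASD = (spacing / 4) * correction
Uncorrected distance = spacing / 4 = 170 / 4 = 42.5 m
ASD = 42.5 * 1.33 = 57 m

57


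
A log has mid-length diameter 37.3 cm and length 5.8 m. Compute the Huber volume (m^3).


Huber: V = Am * L,  Am = pi*(Dm/200)^2
Am = pi*(37.3/200)^2 = 0.109272 m^2
V = 0.109272*5.8 = 0.6338 m^3

0.6338


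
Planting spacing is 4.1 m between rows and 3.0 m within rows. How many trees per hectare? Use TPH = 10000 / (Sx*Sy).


Formula: TPH = 10000 m^2/ha / (spacing_x * spacing_y)
Area per tree = 4.1 m * 3.0 m = 12.3 m^2
TPH = 10000 / 12.3 = 813 trees/ha

813


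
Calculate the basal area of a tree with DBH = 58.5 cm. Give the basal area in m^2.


Formula: BA = pi * (DBH/2)^2 / 10000  (cm^2 to m^2)
Radius = DBH/2 = 58.5/2 = 29.25 cm
BA = pi * 29.25^2 / 10000
   = 2687.8289 cm^2 / 10000
   = 0.2688 m^2

0.2688


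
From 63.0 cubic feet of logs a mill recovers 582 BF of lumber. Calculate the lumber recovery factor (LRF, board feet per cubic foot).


Formula: LRF = Lumber Output (BF) / Log Input (ft^3)
LRF = 582 BF / 63.0 ft^3
LRF = 9.24 BF/ft^3

9.24


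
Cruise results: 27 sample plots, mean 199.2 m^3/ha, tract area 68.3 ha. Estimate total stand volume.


Formula: Total Volume = Mean Volume per ha * Total Area
Total Volume = 199.2 m^3/ha * 68.3 ha
Total Volume = 13605 m^3

13605


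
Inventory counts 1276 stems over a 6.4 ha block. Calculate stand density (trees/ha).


Formula: Stand Density = N_trees / Area_ha
Density = 1276 trees / 6.4 ha
Density = 199 trees/ha

199


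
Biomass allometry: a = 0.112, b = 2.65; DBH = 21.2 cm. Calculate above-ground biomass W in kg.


Formula: W = a * DBH^b  (allometric power law)
DBH^b = 21.2^2.65 = 3271.8247
W = 0.112 * 3271.8247 = 366.4 kg

366.4


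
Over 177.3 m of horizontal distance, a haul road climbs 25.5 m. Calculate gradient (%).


Formula: Gradient = rise / run * 100
Gradient = 25.5 / 177.3 * 100 = 14.4%

14.4


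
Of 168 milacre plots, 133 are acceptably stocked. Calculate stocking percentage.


Formula: Stocking % = stocked plots / total plots * 100
Stocking = 133 / 168 * 100
Stocking = 0.7917 * 100 = 79.2%

79.2


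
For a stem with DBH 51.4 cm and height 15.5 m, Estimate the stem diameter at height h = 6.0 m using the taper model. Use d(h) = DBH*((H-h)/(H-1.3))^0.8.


Taper: d(h) = DBH * ((H - h) / (H - 1.3))^0.8
Numerator = H - h = 15.5 - 6.0 = 9.5 m
Denominator = H - 1.3 = 15.5 - 1.3 = 14.2 m
Ratio = 9.5 / 14.2 = 0.66901
d = 51.4 * 0.66901^0.8 = 37.3 cm

37.3


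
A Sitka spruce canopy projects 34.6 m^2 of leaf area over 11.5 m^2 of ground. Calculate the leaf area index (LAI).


Formula: LAI = total leaf area / ground area  (dimensionless)
LAI = 34.6 m^2 / 11.5 m^2
LAI = 3.01

3.01


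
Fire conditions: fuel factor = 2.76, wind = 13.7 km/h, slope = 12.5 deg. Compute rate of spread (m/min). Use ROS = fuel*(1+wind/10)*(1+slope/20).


Formula: ROS = fuel * (1 + wind/10) * (1 + slope/20)
Wind factor = 1 + 13.7/10 = 2.37
Slope factor = 1 + 12.5/20 = 1.625
ROS = 2.76 * 2.37 * 1.625 = 10.63 m/min

10.63


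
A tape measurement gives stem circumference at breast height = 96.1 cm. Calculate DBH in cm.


Formula: DBH = C / pi
DBH = 96.1 / pi
pi = 3.14159...
DBH = 30.6 cm

30.6


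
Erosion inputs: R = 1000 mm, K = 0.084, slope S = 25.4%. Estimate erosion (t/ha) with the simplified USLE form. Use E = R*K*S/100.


Formula: E = R * K * S / 100  (simplified USLE)
R * K = 1000 * 0.084 = 84.0
E = 84.0 * 25.4 / 100 = 21.34 t/ha

21.34


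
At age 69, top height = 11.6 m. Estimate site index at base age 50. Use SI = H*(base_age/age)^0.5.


Formula: SI = H_dom * (base_age / age)^0.5
Age ratio = 50 / 69 = 0.72464
sqrt(age_ratio) = 0.85126
SI = 11.6 * 0.85126 = 9.9 m

9.9


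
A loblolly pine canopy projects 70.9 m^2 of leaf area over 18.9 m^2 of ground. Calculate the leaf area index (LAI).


Formula: LAI = total leaf area / ground area  (dimensionless)
LAI = 70.9 m^2 / 18.9 m^2
LAI = 3.75

3.75


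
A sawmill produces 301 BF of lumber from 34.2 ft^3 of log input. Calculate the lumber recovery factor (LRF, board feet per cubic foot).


Formula: LRF = Lumber Output (BF) / Log Input (ft^3)
LRF = 301 BF / 34.2 ft^3
LRF = 8.8 BF/ft^3

8.8


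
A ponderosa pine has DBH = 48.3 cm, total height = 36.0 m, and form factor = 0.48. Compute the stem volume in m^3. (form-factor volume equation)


Formula: V = pi * (DBH/200)^2 * H * ff
Radius = DBH/200 = 48.3/200 = 0.2415 m
Radius^2 = 0.2415^2 = 0.05832225 m^2
V = pi * 0.05832225 * 36.0 * 0.48
V = 3.166 m^3

3.166


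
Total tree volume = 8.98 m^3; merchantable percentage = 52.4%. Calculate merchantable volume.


Formula: MV = V_total * (merchantable_pct / 100)
Merchantable fraction = 52.4% / 100 = 0.524
MV = 8.98 m^3 * 0.524 = 4.706 m^3

4.706


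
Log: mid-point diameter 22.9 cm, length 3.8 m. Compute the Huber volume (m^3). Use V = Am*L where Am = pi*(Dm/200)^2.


Huber: V = Am * L,  Am = pi*(Dm/200)^2
Am = pi*(22.9/200)^2 = 0.041187 m^2
V = 0.041187*3.8 = 0.1565 m^3

0.1565


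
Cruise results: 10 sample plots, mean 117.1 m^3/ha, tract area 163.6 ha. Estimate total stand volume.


Formula: Total Volume = Mean Volume per ha * Total Area
Total Volume = 117.1 m^3/ha * 163.6 ha
Total Volume = 19158 m^3

19158


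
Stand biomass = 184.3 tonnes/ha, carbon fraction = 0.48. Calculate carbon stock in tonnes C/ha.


Formula: Carbon Stock = Biomass * Carbon Fraction
C = 184.3 t/ha * 0.48
C = 88.5 t C/ha

88.5


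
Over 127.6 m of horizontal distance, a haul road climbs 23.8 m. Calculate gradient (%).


Formula: Gradient = rise / run * 100
Gradient = 23.8 / 127.6 * 100 = 18.7%

18.7
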